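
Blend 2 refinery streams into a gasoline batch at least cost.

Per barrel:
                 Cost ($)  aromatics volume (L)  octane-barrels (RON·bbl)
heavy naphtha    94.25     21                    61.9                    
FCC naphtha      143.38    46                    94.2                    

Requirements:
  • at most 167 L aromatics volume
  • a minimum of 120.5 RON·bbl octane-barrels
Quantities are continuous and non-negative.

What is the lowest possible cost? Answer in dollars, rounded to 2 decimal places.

$183.41

Let x1 = barrels of heavy naphtha, x2 = barrels of FCC naphtha.
Minimize 94.25x1 + 143.38x2 s.t.:
  21x1 + 46x2 ≤ 167   (aromatics volume)
  61.9x1 + 94.2x2 ≥ 120.5   (octane-barrels)
  x1, x2 ≥ 0.
The cheapest feasible vertex uses only FCC naphtha; heavy naphtha is not used. There the octane-barrels constraint is tight.
Optimal quantities: FCC naphtha = 1.2792 barrels.
Hence cost = 143.38·1.2792 = $183.4117.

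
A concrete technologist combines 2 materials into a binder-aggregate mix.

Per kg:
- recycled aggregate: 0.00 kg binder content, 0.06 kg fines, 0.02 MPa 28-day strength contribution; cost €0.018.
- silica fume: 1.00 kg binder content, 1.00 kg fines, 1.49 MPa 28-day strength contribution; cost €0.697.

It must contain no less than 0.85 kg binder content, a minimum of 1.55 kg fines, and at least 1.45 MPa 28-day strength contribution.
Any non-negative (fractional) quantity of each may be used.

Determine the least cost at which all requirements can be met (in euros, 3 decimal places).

This is a linear program. Let x1 = kg of recycled aggregate, x2 = kg of silica fume.
Minimise 0.018x1 + 0.697x2 with:
  1x2 ≥ 0.85   (binder content)
  0.06x1 + 1x2 ≥ 1.55   (fines)
  0.02x1 + 1.49x2 ≥ 1.45   (28-day strength contribution)
  x1, x2 ≥ 0.
Both inputs are positive at the optimum. Binding constraints: binder content and fines.
That vertex is x1 = 11.667, x2 = 0.85.
Hence cost = 0.018·11.667 + 0.697·0.85 = €0.80246.

€0.802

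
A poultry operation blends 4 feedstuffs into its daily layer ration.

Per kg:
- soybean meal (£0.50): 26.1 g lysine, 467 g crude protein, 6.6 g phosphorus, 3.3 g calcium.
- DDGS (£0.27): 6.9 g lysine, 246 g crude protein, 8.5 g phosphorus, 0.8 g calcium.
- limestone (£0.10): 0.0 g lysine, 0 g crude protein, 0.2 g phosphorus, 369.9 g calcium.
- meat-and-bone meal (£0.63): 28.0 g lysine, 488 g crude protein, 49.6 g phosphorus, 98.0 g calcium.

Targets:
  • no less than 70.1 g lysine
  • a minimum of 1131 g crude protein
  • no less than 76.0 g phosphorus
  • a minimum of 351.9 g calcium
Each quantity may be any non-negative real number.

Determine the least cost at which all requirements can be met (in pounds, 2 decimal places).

Let x1 = kg of soybean meal, x2 = kg of DDGS, x3 = kg of limestone, x4 = kg of meat-and-bone meal.
Minimise 0.5x1 + 0.27x2 + 0.1x3 + 0.63x4 s.t.:
  26.1x1 + 6.9x2 + 28x4 ≥ 70.1   (lysine)
  467x1 + 246x2 + 488x4 ≥ 1131   (crude protein)
  6.6x1 + 8.5x2 + 0.2x3 + 49.6x4 ≥ 76   (phosphorus)
  3.3x1 + 0.8x2 + 369.9x3 + 98x4 ≥ 351.9   (calcium)
  x1, x2, x3, x4 ≥ 0.
The minimum-cost mix takes nothing from DDGS — only soybean meal, limestone, meat-and-bone meal. Binding constraints: lysine, phosphorus, calcium.
That vertex is x1 = 1.218, x3 = 0.5781, x4 = 1.368.
Objective = 0.5·1.218 + 0.1·0.5781 + 0.63·1.368 = 1.5287.

£1.53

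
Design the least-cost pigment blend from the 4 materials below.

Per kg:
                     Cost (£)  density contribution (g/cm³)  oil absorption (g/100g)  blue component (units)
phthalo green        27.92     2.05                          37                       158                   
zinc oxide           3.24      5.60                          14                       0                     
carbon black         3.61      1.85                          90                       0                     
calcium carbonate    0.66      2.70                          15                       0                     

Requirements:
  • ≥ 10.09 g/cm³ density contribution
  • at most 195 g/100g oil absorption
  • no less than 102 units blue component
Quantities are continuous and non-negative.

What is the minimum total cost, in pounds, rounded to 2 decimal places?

£20.17

This is a linear program. Let x1 = kg of phthalo green, x2 = kg of zinc oxide, x3 = kg of carbon black, x4 = kg of calcium carbonate.
min 27.92x1 + 3.24x2 + 3.61x3 + 0.66x4 s.t.:
  2.05x1 + 5.6x2 + 1.85x3 + 2.7x4 ≥ 10.09   (density contribution)
  37x1 + 14x2 + 90x3 + 15x4 ≤ 195   (oil absorption)
  158x1 ≥ 102   (blue component)
  x1, x2, x3, x4 ≥ 0.
The minimum-cost mix takes nothing from zinc oxide, carbon black — only phthalo green, calcium carbonate. The density contribution and blue component requirements are met with equality.
That vertex is x1 = 0.6456, x4 = 3.247.
Hence cost = 27.92·0.6456 + 0.66·3.247 = £20.1682.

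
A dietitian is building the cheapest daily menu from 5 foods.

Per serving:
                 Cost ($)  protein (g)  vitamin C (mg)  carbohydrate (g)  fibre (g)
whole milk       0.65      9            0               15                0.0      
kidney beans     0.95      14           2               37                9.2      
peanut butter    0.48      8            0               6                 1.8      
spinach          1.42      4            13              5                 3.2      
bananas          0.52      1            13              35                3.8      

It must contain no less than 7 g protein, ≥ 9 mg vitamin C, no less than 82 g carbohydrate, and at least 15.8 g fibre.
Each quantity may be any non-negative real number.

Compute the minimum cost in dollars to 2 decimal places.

Let x1 = servings of whole milk, x2 = servings of kidney beans, x3 = servings of peanut butter, x4 = servings of spinach, x5 = servings of bananas.
Minimize 0.65x1 + 0.95x2 + 0.48x3 + 1.42x4 + 0.52x5 s.t.:
  9x1 + 14x2 + 8x3 + 4x4 + 1x5 ≥ 7   (protein)
  2x2 + 13x4 + 13x5 ≥ 9   (vitamin C)
  15x1 + 37x2 + 6x3 + 5x4 + 35x5 ≥ 82   (carbohydrate)
  9.2x2 + 1.8x3 + 3.2x4 + 3.8x5 ≥ 15.8   (fibre)
  x1, x2, x3, x4, x5 ≥ 0.
The minimum-cost mix takes nothing from whole milk, peanut butter, spinach — only kidney beans, bananas. There the carbohydrate and fibre constraints are tight.
Optimal quantities: kidney beans = 1.331 servings, bananas = 0.9361 servings.
Cost = 0.95·1.331 + 0.52·0.9361 = 1.7512.

$1.75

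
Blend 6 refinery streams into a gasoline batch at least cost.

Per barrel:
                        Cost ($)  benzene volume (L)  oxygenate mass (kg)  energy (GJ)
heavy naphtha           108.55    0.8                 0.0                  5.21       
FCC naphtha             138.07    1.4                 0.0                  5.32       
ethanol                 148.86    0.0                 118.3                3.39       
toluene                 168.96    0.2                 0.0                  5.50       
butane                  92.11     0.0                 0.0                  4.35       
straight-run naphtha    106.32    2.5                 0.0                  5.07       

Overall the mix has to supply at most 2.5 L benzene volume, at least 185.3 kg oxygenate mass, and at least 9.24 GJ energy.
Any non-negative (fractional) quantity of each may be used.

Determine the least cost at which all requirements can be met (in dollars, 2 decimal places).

Treat it as an LP. Let x1 = barrels of heavy naphtha, x2 = barrels of FCC naphtha, x3 = barrels of ethanol, x4 = barrels of toluene, x5 = barrels of butane, x6 = barrels of straight-run naphtha.
min 108.55x1 + 138.07x2 + 148.86x3 + 168.96x4 + 92.11x5 + 106.32x6 subject to:
  0.8x1 + 1.4x2 + 0.2x4 + 2.5x6 ≤ 2.5   (benzene volume)
  118.3x3 ≥ 185.3   (oxygenate mass)
  5.21x1 + 5.32x2 + 3.39x3 + 5.5x4 + 4.35x5 + 5.07x6 ≥ 9.24   (energy)
  x1, x2, x3, x4, x5, x6 ≥ 0.
At the optimum only heavy naphtha, ethanol are positive (FCC naphtha, toluene, butane, straight-run naphtha = 0). The oxygenate mass and energy requirements are met with equality.
That vertex is x1 = 0.754328, x3 = 1.56636.
Cost = 108.55·0.754328 + 148.86·1.56636 = 315.0507.

$315.05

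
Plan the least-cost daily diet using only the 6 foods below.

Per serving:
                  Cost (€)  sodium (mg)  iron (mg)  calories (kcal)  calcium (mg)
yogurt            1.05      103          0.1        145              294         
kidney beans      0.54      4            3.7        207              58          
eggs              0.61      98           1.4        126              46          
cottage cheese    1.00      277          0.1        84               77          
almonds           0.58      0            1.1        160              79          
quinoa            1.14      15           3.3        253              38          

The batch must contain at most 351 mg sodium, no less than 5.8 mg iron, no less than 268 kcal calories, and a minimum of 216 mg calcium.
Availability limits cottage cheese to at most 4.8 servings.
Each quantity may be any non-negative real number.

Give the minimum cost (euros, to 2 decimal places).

€1.29

Set it up as a linear program. Let x1 = servings of yogurt, x2 = servings of kidney beans, x3 = servings of eggs, x4 = servings of cottage cheese, x5 = servings of almonds, x6 = servings of quinoa.
min 1.05x1 + 0.54x2 + 0.61x3 + 1x4 + 0.58x5 + 1.14x6 s.t.:
  103x1 + 4x2 + 98x3 + 277x4 + 15x6 ≤ 351   (sodium)
  0.1x1 + 3.7x2 + 1.4x3 + 0.1x4 + 1.1x5 + 3.3x6 ≥ 5.8   (iron)
  145x1 + 207x2 + 126x3 + 84x4 + 160x5 + 253x6 ≥ 268   (calories)
  294x1 + 58x2 + 46x3 + 77x4 + 79x5 + 38x6 ≥ 216   (calcium)
  x4 ≤ 4.8
  x1, x2, x3, x4, x5, x6 ≥ 0.
The optimal basis is {yogurt, kidney beans}; eggs, cottage cheese, almonds, quinoa drop out. Binding constraints: iron and calcium.
That vertex is x1 = 0.4277, x2 = 1.556.
Hence cost = 1.05·0.4277 + 0.54·1.556 = €1.2893.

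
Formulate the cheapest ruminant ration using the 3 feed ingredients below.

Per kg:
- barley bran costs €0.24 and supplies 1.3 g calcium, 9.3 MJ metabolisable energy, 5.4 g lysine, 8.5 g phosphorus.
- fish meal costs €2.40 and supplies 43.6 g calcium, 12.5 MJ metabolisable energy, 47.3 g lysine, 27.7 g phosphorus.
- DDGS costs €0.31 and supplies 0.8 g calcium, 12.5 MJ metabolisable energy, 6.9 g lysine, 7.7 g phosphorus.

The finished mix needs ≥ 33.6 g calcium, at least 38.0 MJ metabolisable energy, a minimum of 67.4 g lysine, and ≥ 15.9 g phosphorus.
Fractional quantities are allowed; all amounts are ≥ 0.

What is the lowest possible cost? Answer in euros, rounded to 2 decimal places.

€3.16

Let x1 = kg of barley bran, x2 = kg of fish meal, x3 = kg of DDGS.
Minimize 0.24x1 + 2.4x2 + 0.31x3 s.t.:
  1.3x1 + 43.6x2 + 0.8x3 ≥ 33.6   (calcium)
  9.3x1 + 12.5x2 + 12.5x3 ≥ 38   (metabolisable energy)
  5.4x1 + 47.3x2 + 6.9x3 ≥ 67.4   (lysine)
  8.5x1 + 27.7x2 + 7.7x3 ≥ 15.9   (phosphorus)
  x1, x2, x3 ≥ 0.
The optimal basis is {barley bran, fish meal}; DDGS drops out. The calcium and lysine requirements are met with equality.
That vertex is x1 = 7.757, x2 = 0.5394.
Hence cost = 0.24·7.757 + 2.4·0.5394 = €3.1562.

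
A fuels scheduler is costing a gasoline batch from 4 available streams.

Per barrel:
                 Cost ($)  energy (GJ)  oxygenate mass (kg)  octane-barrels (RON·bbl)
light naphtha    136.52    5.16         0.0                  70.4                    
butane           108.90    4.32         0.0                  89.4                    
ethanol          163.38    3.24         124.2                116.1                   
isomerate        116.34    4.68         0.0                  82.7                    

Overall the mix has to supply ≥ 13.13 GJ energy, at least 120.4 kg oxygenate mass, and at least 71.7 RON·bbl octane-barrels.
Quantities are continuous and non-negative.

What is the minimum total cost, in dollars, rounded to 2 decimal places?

Set it up as a linear program. Let x1 = barrels of light naphtha, x2 = barrels of butane, x3 = barrels of ethanol, x4 = barrels of isomerate.
Minimize 136.52x1 + 108.9x2 + 163.38x3 + 116.34x4 subject to:
  5.16x1 + 4.32x2 + 3.24x3 + 4.68x4 ≥ 13.13   (energy)
  124.2x3 ≥ 120.4   (oxygenate mass)
  70.4x1 + 89.4x2 + 116.1x3 + 82.7x4 ≥ 71.7   (octane-barrels)
  x1, x2, x3, x4 ≥ 0.
The minimum-cost mix takes nothing from light naphtha, butane — only ethanol, isomerate. There the energy and oxygenate mass constraints are tight.
That vertex is x3 = 0.9694, x4 = 2.1344.
Hence cost = 163.38·0.9694 + 116.34·2.1344 = $406.6967.

$406.70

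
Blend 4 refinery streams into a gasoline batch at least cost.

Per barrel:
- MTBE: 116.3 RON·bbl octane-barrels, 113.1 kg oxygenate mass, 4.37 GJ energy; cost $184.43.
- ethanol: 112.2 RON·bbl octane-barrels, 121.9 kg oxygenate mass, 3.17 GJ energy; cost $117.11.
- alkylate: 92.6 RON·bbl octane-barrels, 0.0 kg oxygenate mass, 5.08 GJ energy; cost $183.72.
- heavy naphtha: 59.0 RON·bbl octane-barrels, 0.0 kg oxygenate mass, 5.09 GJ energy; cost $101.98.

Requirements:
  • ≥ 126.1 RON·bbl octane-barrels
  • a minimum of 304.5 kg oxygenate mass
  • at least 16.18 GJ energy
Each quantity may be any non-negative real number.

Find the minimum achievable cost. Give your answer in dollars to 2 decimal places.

$458.06

Treat it as an LP. Let x1 = barrels of MTBE, x2 = barrels of ethanol, x3 = barrels of alkylate, x4 = barrels of heavy naphtha.
Minimise 184.43x1 + 117.11x2 + 183.72x3 + 101.98x4 with:
  116.3x1 + 112.2x2 + 92.6x3 + 59x4 ≥ 126.1   (octane-barrels)
  113.1x1 + 121.9x2 ≥ 304.5   (oxygenate mass)
  4.37x1 + 3.17x2 + 5.08x3 + 5.09x4 ≥ 16.18   (energy)
  x1, x2, x3, x4 ≥ 0.
The cheapest feasible vertex uses only ethanol, heavy naphtha; MTBE, alkylate are not used. The oxygenate mass and energy requirements are met with equality.
That vertex is x2 = 2.49795, x4 = 1.62308.
Cost = 117.11·2.49795 + 101.98·1.62308 = 458.0566.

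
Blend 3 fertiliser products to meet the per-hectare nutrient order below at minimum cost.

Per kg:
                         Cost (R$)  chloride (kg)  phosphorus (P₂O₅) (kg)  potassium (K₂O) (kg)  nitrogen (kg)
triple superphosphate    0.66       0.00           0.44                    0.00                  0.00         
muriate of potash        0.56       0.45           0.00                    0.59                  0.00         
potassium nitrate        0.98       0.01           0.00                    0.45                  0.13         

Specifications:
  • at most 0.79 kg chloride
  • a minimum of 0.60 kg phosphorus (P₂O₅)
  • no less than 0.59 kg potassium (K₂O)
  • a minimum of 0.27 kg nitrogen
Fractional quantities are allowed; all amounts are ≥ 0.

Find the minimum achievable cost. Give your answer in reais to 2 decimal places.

R$2.94

Set it up as a linear program. Let x1 = kg of triple superphosphate, x2 = kg of muriate of potash, x3 = kg of potassium nitrate.
min 0.66x1 + 0.56x2 + 0.98x3 with:
  0.45x2 + 0.01x3 ≤ 0.79   (chloride)
  0.44x1 ≥ 0.6   (phosphorus (P₂O₅))
  0.59x2 + 0.45x3 ≥ 0.59   (potassium (K₂O))
  0.13x3 ≥ 0.27   (nitrogen)
  x1, x2, x3 ≥ 0.
The optimal basis is {triple superphosphate, potassium nitrate}; muriate of potash drops out. There the phosphorus (P₂O₅) and nitrogen constraints are tight.
That vertex is x1 = 1.364, x3 = 2.077.
Cost = 0.66·1.364 + 0.98·2.077 = 2.9357.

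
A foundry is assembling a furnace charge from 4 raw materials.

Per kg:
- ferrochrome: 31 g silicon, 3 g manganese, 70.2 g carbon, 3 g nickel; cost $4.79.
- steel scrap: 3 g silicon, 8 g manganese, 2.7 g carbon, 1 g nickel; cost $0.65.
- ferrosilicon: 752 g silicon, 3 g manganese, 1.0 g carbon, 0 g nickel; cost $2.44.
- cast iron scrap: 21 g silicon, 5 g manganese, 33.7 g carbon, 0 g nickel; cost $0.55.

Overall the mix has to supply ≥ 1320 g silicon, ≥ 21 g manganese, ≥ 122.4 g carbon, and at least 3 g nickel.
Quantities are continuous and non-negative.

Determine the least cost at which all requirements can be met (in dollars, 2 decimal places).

This is a linear program. Let x1 = kg of ferrochrome, x2 = kg of steel scrap, x3 = kg of ferrosilicon, x4 = kg of cast iron scrap.
min 4.79x1 + 0.65x2 + 2.44x3 + 0.55x4 s.t.:
  31x1 + 3x2 + 752x3 + 21x4 ≥ 1320   (silicon)
  3x1 + 8x2 + 3x3 + 5x4 ≥ 21   (manganese)
  70.2x1 + 2.7x2 + 1x3 + 33.7x4 ≥ 122.4   (carbon)
  3x1 + 1x2 ≥ 3   (nickel)
  x1, x2, x3, x4 ≥ 0.
At the optimum only steel scrap, ferrosilicon, cast iron scrap are positive (ferrochrome = 0). There the silicon, carbon, nickel constraints are tight.
Solving gives x2 = 3, x3 = 1.65, x4 = 3.343.
Objective = 0.65·3 + 2.44·1.65 + 0.55·3.343 = 7.8147.

$7.81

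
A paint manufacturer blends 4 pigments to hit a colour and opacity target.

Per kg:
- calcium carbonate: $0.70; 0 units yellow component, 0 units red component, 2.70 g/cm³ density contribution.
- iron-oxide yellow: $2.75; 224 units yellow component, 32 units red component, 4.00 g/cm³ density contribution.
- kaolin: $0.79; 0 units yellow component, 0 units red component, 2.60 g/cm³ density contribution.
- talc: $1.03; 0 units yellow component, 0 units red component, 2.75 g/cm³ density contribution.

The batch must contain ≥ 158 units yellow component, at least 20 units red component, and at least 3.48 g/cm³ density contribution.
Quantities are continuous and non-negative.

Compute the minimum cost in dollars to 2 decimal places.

$2.11

Treat it as an LP. Let x1 = kg of calcium carbonate, x2 = kg of iron-oxide yellow, x3 = kg of kaolin, x4 = kg of talc.
Minimize 0.7x1 + 2.75x2 + 0.79x3 + 1.03x4 subject to:
  224x2 ≥ 158   (yellow component)
  32x2 ≥ 20   (red component)
  2.7x1 + 4x2 + 2.6x3 + 2.75x4 ≥ 3.48   (density contribution)
  x1, x2, x3, x4 ≥ 0.
At the optimum only calcium carbonate, iron-oxide yellow are positive (kaolin, talc = 0). There the yellow component and density contribution constraints are tight.
That vertex is x1 = 0.2439, x2 = 0.7054.
Hence cost = 0.7·0.2439 + 2.75·0.7054 = $2.1106.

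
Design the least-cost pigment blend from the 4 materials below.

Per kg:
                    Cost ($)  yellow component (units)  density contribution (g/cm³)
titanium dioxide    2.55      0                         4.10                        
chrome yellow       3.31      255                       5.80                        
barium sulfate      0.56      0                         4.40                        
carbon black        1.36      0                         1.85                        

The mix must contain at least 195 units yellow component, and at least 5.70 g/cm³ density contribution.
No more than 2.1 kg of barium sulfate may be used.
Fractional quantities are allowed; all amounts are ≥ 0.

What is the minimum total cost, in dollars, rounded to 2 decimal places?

Treat it as an LP. Let x1 = kg of titanium dioxide, x2 = kg of chrome yellow, x3 = kg of barium sulfate, x4 = kg of carbon black.
min 2.55x1 + 3.31x2 + 0.56x3 + 1.36x4 with:
  255x2 ≥ 195   (yellow component)
  4.1x1 + 5.8x2 + 4.4x3 + 1.85x4 ≥ 5.7   (density contribution)
  x3 ≤ 2.1
  x1, x2, x3, x4 ≥ 0.
The cheapest feasible vertex uses only chrome yellow, barium sulfate; titanium dioxide, carbon black are not used. The yellow component and density contribution requirements are met with equality.
That vertex is x2 = 0.7647, x3 = 0.2874.
Hence cost = 3.31·0.7647 + 0.56·0.2874 = $2.6921.

$2.69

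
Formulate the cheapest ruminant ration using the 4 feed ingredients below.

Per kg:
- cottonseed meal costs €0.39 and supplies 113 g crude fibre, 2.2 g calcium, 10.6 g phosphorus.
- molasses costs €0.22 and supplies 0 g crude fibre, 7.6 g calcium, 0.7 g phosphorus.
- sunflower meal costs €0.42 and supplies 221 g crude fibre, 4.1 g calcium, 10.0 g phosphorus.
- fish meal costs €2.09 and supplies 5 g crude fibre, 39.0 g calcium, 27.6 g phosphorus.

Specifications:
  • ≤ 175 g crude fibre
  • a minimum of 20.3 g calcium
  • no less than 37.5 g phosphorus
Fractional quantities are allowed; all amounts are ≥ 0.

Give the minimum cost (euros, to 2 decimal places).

This is a linear program. Let x1 = kg of cottonseed meal, x2 = kg of molasses, x3 = kg of sunflower meal, x4 = kg of fish meal.
Minimise 0.39x1 + 0.22x2 + 0.42x3 + 2.09x4 subject to:
  113x1 + 221x3 + 5x4 ≤ 175   (crude fibre)
  2.2x1 + 7.6x2 + 4.1x3 + 39x4 ≥ 20.3   (calcium)
  10.6x1 + 0.7x2 + 10x3 + 27.6x4 ≥ 37.5   (phosphorus)
  x1, x2, x3, x4 ≥ 0.
The optimal basis is {cottonseed meal, fish meal}; molasses, sunflower meal drop out. There the crude fibre and phosphorus constraints are tight.
That vertex is x1 = 1.514, x4 = 0.7771.
Hence cost = 0.39·1.514 + 2.09·0.7771 = €2.2146.

€2.21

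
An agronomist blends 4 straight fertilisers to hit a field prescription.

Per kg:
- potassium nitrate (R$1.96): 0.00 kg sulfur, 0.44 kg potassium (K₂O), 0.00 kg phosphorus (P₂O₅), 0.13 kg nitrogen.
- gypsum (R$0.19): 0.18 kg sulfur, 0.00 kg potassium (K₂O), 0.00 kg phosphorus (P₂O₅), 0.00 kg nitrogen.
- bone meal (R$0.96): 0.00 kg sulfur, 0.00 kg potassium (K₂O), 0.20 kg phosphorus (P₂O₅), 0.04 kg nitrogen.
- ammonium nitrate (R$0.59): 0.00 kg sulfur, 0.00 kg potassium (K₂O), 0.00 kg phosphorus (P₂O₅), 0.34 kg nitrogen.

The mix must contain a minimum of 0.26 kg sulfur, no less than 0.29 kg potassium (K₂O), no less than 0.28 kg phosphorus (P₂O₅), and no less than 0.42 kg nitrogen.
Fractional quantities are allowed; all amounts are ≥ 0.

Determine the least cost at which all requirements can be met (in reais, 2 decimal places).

Let x1 = kg of potassium nitrate, x2 = kg of gypsum, x3 = kg of bone meal, x4 = kg of ammonium nitrate.
min 1.96x1 + 0.19x2 + 0.96x3 + 0.59x4 with:
  0.18x2 ≥ 0.26   (sulfur)
  0.44x1 ≥ 0.29   (potassium (K₂O))
  0.2x3 ≥ 0.28   (phosphorus (P₂O₅))
  0.13x1 + 0.04x3 + 0.34x4 ≥ 0.42   (nitrogen)
  x1, x2, x3, x4 ≥ 0.
All 4 inputs are positive at the optimum. There the sulfur, potassium (K₂O), phosphorus (P₂O₅), nitrogen constraints are tight.
Optimal quantities: potassium nitrate = 0.6591 kg, gypsum = 1.444 kg, bone meal = 1.4 kg, ammonium nitrate = 0.8186 kg.
Total cost: 1.96·0.6591 + 0.19·1.444 + 0.96·1.4 + 0.59·0.8186 = 3.3932.

R$3.39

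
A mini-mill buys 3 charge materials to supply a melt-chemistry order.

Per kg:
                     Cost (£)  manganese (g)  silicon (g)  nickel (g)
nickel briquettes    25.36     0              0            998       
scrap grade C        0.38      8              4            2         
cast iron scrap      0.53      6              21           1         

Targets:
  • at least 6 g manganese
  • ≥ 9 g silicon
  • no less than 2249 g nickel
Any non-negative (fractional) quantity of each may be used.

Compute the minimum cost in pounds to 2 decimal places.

£57.48

Treat it as an LP. Let x1 = kg of nickel briquettes, x2 = kg of scrap grade C, x3 = kg of cast iron scrap.
Minimise 25.36x1 + 0.38x2 + 0.53x3 with:
  8x2 + 6x3 ≥ 6   (manganese)
  4x2 + 21x3 ≥ 9   (silicon)
  998x1 + 2x2 + 1x3 ≥ 2249   (nickel)
  x1, x2, x3 ≥ 0.
The optimal mix uses every input. The manganese, silicon, nickel requirements are met with equality.
So nickel briquettes = 2.252 kg, scrap grade C = 0.5 kg, cast iron scrap = 0.3333 kg.
Objective = 25.36·2.252 + 0.38·0.5 + 0.53·0.3333 = 57.4774.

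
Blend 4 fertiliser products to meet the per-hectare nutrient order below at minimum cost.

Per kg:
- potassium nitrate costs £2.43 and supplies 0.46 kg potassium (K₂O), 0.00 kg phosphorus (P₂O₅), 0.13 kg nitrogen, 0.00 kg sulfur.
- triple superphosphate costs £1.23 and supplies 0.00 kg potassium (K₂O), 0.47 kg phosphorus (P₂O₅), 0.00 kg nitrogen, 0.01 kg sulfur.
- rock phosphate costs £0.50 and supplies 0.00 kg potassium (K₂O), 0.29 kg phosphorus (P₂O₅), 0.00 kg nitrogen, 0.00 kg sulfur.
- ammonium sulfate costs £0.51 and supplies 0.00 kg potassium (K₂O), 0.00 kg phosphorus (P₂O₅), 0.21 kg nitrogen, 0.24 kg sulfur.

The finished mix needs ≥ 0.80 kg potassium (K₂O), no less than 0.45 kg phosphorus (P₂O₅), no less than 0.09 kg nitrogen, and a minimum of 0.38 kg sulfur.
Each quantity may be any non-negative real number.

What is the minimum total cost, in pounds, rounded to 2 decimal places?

Let x1 = kg of potassium nitrate, x2 = kg of triple superphosphate, x3 = kg of rock phosphate, x4 = kg of ammonium sulfate.
Minimise 2.43x1 + 1.23x2 + 0.5x3 + 0.51x4 with:
  0.46x1 ≥ 0.8   (potassium (K₂O))
  0.47x2 + 0.29x3 ≥ 0.45   (phosphorus (P₂O₅))
  0.13x1 + 0.21x4 ≥ 0.09   (nitrogen)
  0.01x2 + 0.24x4 ≥ 0.38   (sulfur)
  x1, x2, x3, x4 ≥ 0.
The minimum-cost mix takes nothing from triple superphosphate — only potassium nitrate, rock phosphate, ammonium sulfate. The potassium (K₂O), phosphorus (P₂O₅), sulfur requirements are met with equality.
That vertex is x1 = 1.739, x3 = 1.552, x4 = 1.583.
Total cost: 2.43·1.739 + 0.5·1.552 + 0.51·1.583 = 5.8091.

£5.81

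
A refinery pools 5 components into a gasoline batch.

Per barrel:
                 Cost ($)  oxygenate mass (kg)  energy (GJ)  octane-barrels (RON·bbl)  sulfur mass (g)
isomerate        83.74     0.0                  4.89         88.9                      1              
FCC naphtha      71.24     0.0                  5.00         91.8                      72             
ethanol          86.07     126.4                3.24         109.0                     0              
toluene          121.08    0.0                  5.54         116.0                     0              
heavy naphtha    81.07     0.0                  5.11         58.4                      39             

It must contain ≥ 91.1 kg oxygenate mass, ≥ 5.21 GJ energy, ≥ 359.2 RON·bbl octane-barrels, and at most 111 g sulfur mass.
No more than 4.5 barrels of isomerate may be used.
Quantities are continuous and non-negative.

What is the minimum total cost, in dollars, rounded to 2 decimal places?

Let x1 = barrels of isomerate, x2 = barrels of FCC naphtha, x3 = barrels of ethanol, x4 = barrels of toluene, x5 = barrels of heavy naphtha.
Minimise 83.74x1 + 71.24x2 + 86.07x3 + 121.08x4 + 81.07x5 s.t.:
  126.4x3 ≥ 91.1   (oxygenate mass)
  4.89x1 + 5x2 + 3.24x3 + 5.54x4 + 5.11x5 ≥ 5.21   (energy)
  88.9x1 + 91.8x2 + 109x3 + 116x4 + 58.4x5 ≥ 359.2   (octane-barrels)
  1x1 + 72x2 + 39x5 ≤ 111   (sulfur mass)
  x1 ≤ 4.5
  x1, x2, x3, x4, x5 ≥ 0.
The optimal basis is {FCC naphtha, ethanol}; isomerate, toluene, heavy naphtha drop out. The octane-barrels and sulfur mass requirements are met with equality.
Solving gives x2 = 1.5417, x3 = 1.997.
Total cost: 71.24·1.5417 + 86.07·1.997 = 281.7125.

$281.71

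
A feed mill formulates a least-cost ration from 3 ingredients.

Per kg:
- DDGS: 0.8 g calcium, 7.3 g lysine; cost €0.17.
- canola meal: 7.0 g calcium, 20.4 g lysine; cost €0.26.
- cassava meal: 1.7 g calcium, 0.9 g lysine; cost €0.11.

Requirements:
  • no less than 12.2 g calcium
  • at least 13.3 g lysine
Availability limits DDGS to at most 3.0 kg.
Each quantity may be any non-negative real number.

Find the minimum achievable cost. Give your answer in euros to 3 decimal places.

Treat it as an LP. Let x1 = kg of DDGS, x2 = kg of canola meal, x3 = kg of cassava meal.
min 0.17x1 + 0.26x2 + 0.11x3 s.t.:
  0.8x1 + 7x2 + 1.7x3 ≥ 12.2   (calcium)
  7.3x1 + 20.4x2 + 0.9x3 ≥ 13.3   (lysine)
  x1 ≤ 3
  x1, x2, x3 ≥ 0.
The minimum-cost mix takes nothing from DDGS, cassava meal — only canola meal. There the calcium constraint is tight.
That vertex is x2 = 1.743.
Objective = 0.26·1.743 = 0.45318.

€0.453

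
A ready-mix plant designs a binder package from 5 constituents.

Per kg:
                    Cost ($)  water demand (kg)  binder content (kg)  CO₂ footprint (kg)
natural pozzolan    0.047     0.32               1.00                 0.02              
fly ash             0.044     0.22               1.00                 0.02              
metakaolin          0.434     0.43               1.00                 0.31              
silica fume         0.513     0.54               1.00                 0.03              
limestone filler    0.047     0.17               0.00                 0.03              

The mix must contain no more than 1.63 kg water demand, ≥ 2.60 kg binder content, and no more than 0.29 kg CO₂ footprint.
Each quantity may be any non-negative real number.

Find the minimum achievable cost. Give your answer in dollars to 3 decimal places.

Set it up as a linear program. Let x1 = kg of natural pozzolan, x2 = kg of fly ash, x3 = kg of metakaolin, x4 = kg of silica fume, x5 = kg of limestone filler.
min 0.047x1 + 0.044x2 + 0.434x3 + 0.513x4 + 0.047x5 with:
  0.32x1 + 0.22x2 + 0.43x3 + 0.54x4 + 0.17x5 ≤ 1.63   (water demand)
  1x1 + 1x2 + 1x3 + 1x4 ≥ 2.6   (binder content)
  0.02x1 + 0.02x2 + 0.31x3 + 0.03x4 + 0.03x5 ≤ 0.29   (CO₂ footprint)
  x1, x2, x3, x4, x5 ≥ 0.
The cheapest feasible vertex uses only fly ash; natural pozzolan, metakaolin, silica fume, limestone filler are not used. Binding constraint: binder content.
That vertex is x2 = 2.6.
Hence cost = 0.044·2.6 = $0.11440.

$0.114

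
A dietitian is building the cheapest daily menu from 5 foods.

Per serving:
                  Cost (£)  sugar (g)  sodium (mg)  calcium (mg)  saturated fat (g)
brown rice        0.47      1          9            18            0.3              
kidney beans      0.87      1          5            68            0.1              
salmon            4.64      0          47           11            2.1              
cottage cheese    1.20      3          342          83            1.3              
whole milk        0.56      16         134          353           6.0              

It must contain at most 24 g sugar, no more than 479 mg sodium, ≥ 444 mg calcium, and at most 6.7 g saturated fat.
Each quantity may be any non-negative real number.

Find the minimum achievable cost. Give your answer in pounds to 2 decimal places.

Let x1 = servings of brown rice, x2 = servings of kidney beans, x3 = servings of salmon, x4 = servings of cottage cheese, x5 = servings of whole milk.
min 0.47x1 + 0.87x2 + 4.64x3 + 1.2x4 + 0.56x5 s.t.:
  1x1 + 1x2 + 3x4 + 16x5 ≤ 24   (sugar)
  9x1 + 5x2 + 47x3 + 342x4 + 134x5 ≤ 479   (sodium)
  18x1 + 68x2 + 11x3 + 83x4 + 353x5 ≥ 444   (calcium)
  0.3x1 + 0.1x2 + 2.1x3 + 1.3x4 + 6x5 ≤ 6.7   (saturated fat)
  x1, x2, x3, x4, x5 ≥ 0.
The cheapest feasible vertex uses only kidney beans, whole milk; brown rice, salmon, cottage cheese are not used. There the calcium and saturated fat constraints are tight.
Optimal quantities: kidney beans = 0.802 servings, whole milk = 1.103 servings.
Total cost: 0.87·0.802 + 0.56·1.103 = 1.3154.

£1.32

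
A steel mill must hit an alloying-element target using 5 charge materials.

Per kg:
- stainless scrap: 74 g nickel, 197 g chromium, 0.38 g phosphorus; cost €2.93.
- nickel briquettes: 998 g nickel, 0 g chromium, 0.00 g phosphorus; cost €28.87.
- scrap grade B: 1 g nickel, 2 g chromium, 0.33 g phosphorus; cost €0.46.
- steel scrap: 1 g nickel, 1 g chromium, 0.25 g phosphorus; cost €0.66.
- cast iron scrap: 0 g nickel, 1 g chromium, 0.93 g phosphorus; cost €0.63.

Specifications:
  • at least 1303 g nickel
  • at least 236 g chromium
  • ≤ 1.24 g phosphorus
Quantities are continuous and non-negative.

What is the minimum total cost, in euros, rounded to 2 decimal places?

€38.64

Treat it as an LP. Let x1 = kg of stainless scrap, x2 = kg of nickel briquettes, x3 = kg of scrap grade B, x4 = kg of steel scrap, x5 = kg of cast iron scrap.
Minimize 2.93x1 + 28.87x2 + 0.46x3 + 0.66x4 + 0.63x5 s.t.:
  74x1 + 998x2 + 1x3 + 1x4 ≥ 1303   (nickel)
  197x1 + 2x3 + 1x4 + 1x5 ≥ 236   (chromium)
  0.38x1 + 0.33x3 + 0.25x4 + 0.93x5 ≤ 1.24   (phosphorus)
  x1, x2, x3, x4, x5 ≥ 0.
The minimum-cost mix takes nothing from scrap grade B, steel scrap, cast iron scrap — only stainless scrap, nickel briquettes. There the nickel and chromium constraints are tight.
Solving gives x1 = 1.198, x2 = 1.217.
Objective = 2.93·1.198 + 28.87·1.217 = 38.6449.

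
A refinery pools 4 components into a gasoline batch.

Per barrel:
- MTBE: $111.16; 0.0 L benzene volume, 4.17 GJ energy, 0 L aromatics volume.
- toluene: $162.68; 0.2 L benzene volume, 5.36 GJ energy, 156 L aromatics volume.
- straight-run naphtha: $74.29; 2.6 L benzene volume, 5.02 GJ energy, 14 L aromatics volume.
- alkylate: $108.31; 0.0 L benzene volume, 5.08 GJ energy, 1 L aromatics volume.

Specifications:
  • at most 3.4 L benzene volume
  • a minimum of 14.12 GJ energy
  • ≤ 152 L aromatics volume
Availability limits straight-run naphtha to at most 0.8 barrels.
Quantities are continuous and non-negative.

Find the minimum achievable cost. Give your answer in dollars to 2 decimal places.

$274.86

Let x1 = barrels of MTBE, x2 = barrels of toluene, x3 = barrels of straight-run naphtha, x4 = barrels of alkylate.
Minimise 111.16x1 + 162.68x2 + 74.29x3 + 108.31x4 with:
  0.2x2 + 2.6x3 ≤ 3.4   (benzene volume)
  4.17x1 + 5.36x2 + 5.02x3 + 5.08x4 ≥ 14.12   (energy)
  156x2 + 14x3 + 1x4 ≤ 152   (aromatics volume)
  x3 ≤ 0.8
  x1, x2, x3, x4 ≥ 0.
The cheapest feasible vertex uses only straight-run naphtha, alkylate; MTBE, toluene are not used. Binding constraints: energy and the straight-run naphtha cap.
Optimal quantities: straight-run naphtha = 0.8 barrels, alkylate = 1.989 barrels.
Total cost: 74.29·0.8 + 108.31·1.989 = 274.8606.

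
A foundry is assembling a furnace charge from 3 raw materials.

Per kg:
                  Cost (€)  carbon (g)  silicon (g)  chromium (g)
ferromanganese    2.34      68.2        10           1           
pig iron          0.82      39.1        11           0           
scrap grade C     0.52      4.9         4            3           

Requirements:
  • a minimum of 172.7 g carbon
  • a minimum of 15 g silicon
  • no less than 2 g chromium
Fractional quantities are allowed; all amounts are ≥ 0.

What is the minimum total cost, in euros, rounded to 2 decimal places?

€3.90

Treat it as an LP. Let x1 = kg of ferromanganese, x2 = kg of pig iron, x3 = kg of scrap grade C.
min 2.34x1 + 0.82x2 + 0.52x3 with:
  68.2x1 + 39.1x2 + 4.9x3 ≥ 172.7   (carbon)
  10x1 + 11x2 + 4x3 ≥ 15   (silicon)
  1x1 + 3x3 ≥ 2   (chromium)
  x1, x2, x3 ≥ 0.
The cheapest feasible vertex uses only pig iron, scrap grade C; ferromanganese is not used. There the carbon and chromium constraints are tight.
That vertex is x2 = 4.333, x3 = 0.6667.
Objective = 0.82·4.333 + 0.52·0.6667 = 3.8997.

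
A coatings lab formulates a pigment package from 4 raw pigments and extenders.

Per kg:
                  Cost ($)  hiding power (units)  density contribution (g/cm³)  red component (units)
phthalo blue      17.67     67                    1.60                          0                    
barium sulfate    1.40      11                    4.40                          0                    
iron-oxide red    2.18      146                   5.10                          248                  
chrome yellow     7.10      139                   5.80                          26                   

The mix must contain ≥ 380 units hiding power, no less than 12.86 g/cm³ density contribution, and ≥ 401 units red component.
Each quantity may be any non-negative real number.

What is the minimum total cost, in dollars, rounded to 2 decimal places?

$5.67

Let x1 = kg of phthalo blue, x2 = kg of barium sulfate, x3 = kg of iron-oxide red, x4 = kg of chrome yellow.
Minimise 17.67x1 + 1.4x2 + 2.18x3 + 7.1x4 subject to:
  67x1 + 11x2 + 146x3 + 139x4 ≥ 380   (hiding power)
  1.6x1 + 4.4x2 + 5.1x3 + 5.8x4 ≥ 12.86   (density contribution)
  248x3 + 26x4 ≥ 401   (red component)
  x1, x2, x3, x4 ≥ 0.
The minimum-cost mix takes nothing from phthalo blue, barium sulfate, chrome yellow — only iron-oxide red. There the hiding power constraint is tight.
Solving gives x3 = 2.603.
Total cost: 2.18·2.603 = 5.6745.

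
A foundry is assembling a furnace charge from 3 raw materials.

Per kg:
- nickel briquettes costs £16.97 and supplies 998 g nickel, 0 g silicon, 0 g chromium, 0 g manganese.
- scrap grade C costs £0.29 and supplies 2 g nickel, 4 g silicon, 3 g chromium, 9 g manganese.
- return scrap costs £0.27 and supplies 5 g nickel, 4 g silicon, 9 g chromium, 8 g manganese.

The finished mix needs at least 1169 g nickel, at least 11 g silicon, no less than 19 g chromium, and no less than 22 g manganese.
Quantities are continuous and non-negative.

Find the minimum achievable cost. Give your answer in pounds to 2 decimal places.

Set it up as a linear program. Let x1 = kg of nickel briquettes, x2 = kg of scrap grade C, x3 = kg of return scrap.
Minimise 16.97x1 + 0.29x2 + 0.27x3 with:
  998x1 + 2x2 + 5x3 ≥ 1169   (nickel)
  4x2 + 4x3 ≥ 11   (silicon)
  3x2 + 9x3 ≥ 19   (chromium)
  9x2 + 8x3 ≥ 22   (manganese)
  x1, x2, x3 ≥ 0.
The optimal basis is {nickel briquettes, return scrap}; scrap grade C drops out. Binding constraints: nickel, silicon, manganese.
Solving gives x1 = 1.158, x3 = 2.75.
Total cost: 16.97·1.158 + 0.27·2.75 = 20.3938.

£20.39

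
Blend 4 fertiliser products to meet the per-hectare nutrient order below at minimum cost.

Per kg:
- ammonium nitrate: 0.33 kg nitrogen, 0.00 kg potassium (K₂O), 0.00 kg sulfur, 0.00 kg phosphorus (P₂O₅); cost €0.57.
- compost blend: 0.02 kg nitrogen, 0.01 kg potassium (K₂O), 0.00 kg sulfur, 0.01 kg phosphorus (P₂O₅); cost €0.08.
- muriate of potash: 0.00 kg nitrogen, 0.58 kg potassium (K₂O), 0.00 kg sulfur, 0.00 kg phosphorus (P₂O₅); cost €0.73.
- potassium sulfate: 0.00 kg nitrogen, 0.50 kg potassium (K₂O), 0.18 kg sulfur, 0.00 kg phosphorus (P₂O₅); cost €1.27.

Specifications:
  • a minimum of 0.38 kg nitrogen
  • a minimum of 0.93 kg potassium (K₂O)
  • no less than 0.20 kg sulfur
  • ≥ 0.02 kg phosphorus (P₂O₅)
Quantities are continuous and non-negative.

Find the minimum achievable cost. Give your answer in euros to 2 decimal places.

Treat it as an LP. Let x1 = kg of ammonium nitrate, x2 = kg of compost blend, x3 = kg of muriate of potash, x4 = kg of potassium sulfate.
min 0.57x1 + 0.08x2 + 0.73x3 + 1.27x4 with:
  0.33x1 + 0.02x2 ≥ 0.38   (nitrogen)
  0.01x2 + 0.58x3 + 0.5x4 ≥ 0.93   (potassium (K₂O))
  0.18x4 ≥ 0.2   (sulfur)
  0.01x2 ≥ 0.02   (phosphorus (P₂O₅))
  x1, x2, x3, x4 ≥ 0.
The optimal mix uses every input. The nitrogen, potassium (K₂O), sulfur, phosphorus (P₂O₅) requirements are met with equality.
So ammonium nitrate = 1.03 kg, compost blend = 2 kg, muriate of potash = 0.6111 kg, potassium sulfate = 1.111 kg.
Objective = 0.57·1.03 + 0.08·2 + 0.73·0.6111 + 1.27·1.111 = 2.6042.

€2.60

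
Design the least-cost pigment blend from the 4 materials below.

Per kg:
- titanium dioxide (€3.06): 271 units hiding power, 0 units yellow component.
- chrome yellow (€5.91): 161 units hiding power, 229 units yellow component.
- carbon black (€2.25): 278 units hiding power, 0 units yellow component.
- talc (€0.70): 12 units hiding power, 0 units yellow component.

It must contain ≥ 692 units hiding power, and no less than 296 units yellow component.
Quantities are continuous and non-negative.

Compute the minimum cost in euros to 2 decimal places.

€11.56

Let x1 = kg of titanium dioxide, x2 = kg of chrome yellow, x3 = kg of carbon black, x4 = kg of talc.
Minimise 3.06x1 + 5.91x2 + 2.25x3 + 0.7x4 with:
  271x1 + 161x2 + 278x3 + 12x4 ≥ 692   (hiding power)
  229x2 ≥ 296   (yellow component)
  x1, x2, x3, x4 ≥ 0.
The optimal basis is {chrome yellow, carbon black}; titanium dioxide, talc drop out. Binding constraints: hiding power and yellow component.
Solving gives x2 = 1.293, x3 = 1.741.
Total cost: 5.91·1.293 + 2.25·1.741 = 11.5589.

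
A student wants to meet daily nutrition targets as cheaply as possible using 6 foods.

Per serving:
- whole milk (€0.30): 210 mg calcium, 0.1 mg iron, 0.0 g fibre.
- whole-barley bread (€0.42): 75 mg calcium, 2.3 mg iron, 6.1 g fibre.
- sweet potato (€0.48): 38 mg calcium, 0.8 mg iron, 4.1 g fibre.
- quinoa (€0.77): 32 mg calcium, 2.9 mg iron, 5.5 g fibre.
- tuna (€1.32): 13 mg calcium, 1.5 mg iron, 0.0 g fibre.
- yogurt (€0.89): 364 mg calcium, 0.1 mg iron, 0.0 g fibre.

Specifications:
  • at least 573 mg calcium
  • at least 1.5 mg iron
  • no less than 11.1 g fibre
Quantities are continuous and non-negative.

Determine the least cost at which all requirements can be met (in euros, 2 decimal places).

This is a linear program. Let x1 = servings of whole milk, x2 = servings of whole-barley bread, x3 = servings of sweet potato, x4 = servings of quinoa, x5 = servings of tuna, x6 = servings of yogurt.
min 0.3x1 + 0.42x2 + 0.48x3 + 0.77x4 + 1.32x5 + 0.89x6 with:
  210x1 + 75x2 + 38x3 + 32x4 + 13x5 + 364x6 ≥ 573   (calcium)
  0.1x1 + 2.3x2 + 0.8x3 + 2.9x4 + 1.5x5 + 0.1x6 ≥ 1.5   (iron)
  6.1x2 + 4.1x3 + 5.5x4 ≥ 11.1   (fibre)
  x1, x2, x3, x4, x5, x6 ≥ 0.
The optimal basis is {whole milk, whole-barley bread}; sweet potato, quinoa, tuna, yogurt drop out. Binding constraints: calcium and fibre.
So whole milk = 2.079 servings, whole-barley bread = 1.82 servings.
Objective = 0.3·2.079 + 0.42·1.82 = 1.3881.

€1.39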